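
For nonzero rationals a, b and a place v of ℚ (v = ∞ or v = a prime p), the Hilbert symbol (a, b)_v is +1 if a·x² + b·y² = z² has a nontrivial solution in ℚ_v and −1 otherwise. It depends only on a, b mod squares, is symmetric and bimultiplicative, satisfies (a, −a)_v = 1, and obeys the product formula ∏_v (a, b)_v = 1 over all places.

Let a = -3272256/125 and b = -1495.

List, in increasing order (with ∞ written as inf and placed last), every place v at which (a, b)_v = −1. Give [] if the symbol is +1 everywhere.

[13, inf]

(a, b) ≡ (-28405, -1495) mod (ℚ^×)²; places V = {2, 3, 5, 13, 19, 23, ∞}.
(a,b)_13: α=1, u≡9; β=1, v≡2 (mod 13); (9|13)=+1, (2|13)=-1; sign (−1)^0·+1^1·-1^1 = -1.
(a,b)_5: α=-3, u≡4; β=1, v≡1 (mod 5); (4|5)=+1, (1|5)=+1; sign (−1)^0·+1^1·+1^-3 = +1.
(a,b)_23: α=1, u≡19; β=1, v≡4 (mod 23); (19|23)=-1, (4|23)=+1; sign (−1)^1·-1^1·+1^1 = +1.
(a,b)_3: α=2, u≡2; β=0, v≡2 (mod 3); (2|3)=-1, (2|3)=-1; sign (−1)^0·-1^0·-1^2 = +1.
(a,b)_19: α=1, u≡1; β=0, v≡6 (mod 19); (1|19)=+1, (6|19)=+1; sign (−1)^0·+1^0·+1^1 = +1.
(a,b)_∞: sgn(-28405)=−, sgn(-1495)=−, so -1.
(a,b)_2: α=6, β=0; u≡3, v≡1 (mod 8); ε(u)ε(v)=1·0, αω(v)=6·0, βω(u)=0·1; sum ≡ 0  ⇒  +1.
|Ram(-28405, -1495)| = 2, even; anisotropic at {13, ∞}.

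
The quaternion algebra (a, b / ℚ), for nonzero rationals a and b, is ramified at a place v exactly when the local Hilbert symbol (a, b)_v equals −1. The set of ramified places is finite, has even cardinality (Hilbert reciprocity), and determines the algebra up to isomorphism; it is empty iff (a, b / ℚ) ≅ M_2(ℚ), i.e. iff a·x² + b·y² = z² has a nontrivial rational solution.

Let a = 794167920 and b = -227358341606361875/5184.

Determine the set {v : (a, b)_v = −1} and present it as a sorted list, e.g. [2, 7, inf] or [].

[13, 17, 23, 31]

(a, b) ≡ (5515055, -299) mod (ℚ^×)²; places V = {2, 3, 5, 7, 13, 17, 23, 31, ∞}.
(a,b)_7: α=1, u≡4; β=2, v≡2 (mod 7); (4|7)=+1, (2|7)=+1; sign (−1)^0·+1^2·+1^1 = +1.
(a,b)_17: α=1, u≡15; β=2, v≡5 (mod 17); (15|17)=+1, (5|17)=-1; sign (−1)^0·+1^2·-1^1 = -1.
(a,b)_5: α=1, u≡4; β=4, v≡4 (mod 5); (4|5)=+1, (4|5)=+1; sign (−1)^0·+1^4·+1^1 = +1.
(a,b)_2: α=4, β=-6; u≡7, v≡5 (mod 8); ε(u)ε(v)=1·0, αω(v)=4·1, βω(u)=-6·0; sum ≡ 0  ⇒  +1.
(a,b)_3: α=2, u≡2; β=-4, v≡1 (mod 3); (2|3)=-1, (1|3)=+1; sign (−1)^0·-1^-4·+1^2 = +1.
(a,b)_31: α=1, u≡13; β=2, v≡13 (mod 31); (13|31)=-1, (13|31)=-1; sign (−1)^0·-1^2·-1^1 = -1.
(a,b)_13: α=1, u≡6; β=3, v≡10 (mod 13); (6|13)=-1, (10|13)=+1; sign (−1)^0·-1^3·+1^1 = -1.
(a,b)_∞: sgn(5515055)=+, sgn(-299)=−, so +1.
(a,b)_23: α=1, u≡14; β=3, v≡5 (mod 23); (14|23)=-1, (5|23)=-1; sign (−1)^1·-1^3·-1^1 = -1.
(5515055, -299 / ℚ) ramifies at {13, 17, 23, 31}: a division algebra.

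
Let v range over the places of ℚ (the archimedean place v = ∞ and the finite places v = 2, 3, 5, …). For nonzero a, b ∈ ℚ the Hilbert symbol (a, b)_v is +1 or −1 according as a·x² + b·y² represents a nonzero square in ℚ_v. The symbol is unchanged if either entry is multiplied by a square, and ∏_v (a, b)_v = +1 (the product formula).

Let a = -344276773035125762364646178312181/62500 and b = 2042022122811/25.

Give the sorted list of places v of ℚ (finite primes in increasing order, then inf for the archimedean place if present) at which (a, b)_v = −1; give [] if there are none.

Mod squares: a ≡ -682341, b ≡ 1875135099. Check v ∈ {∞, 2, 3, 5, 11, 19, 23, 29, 31, 37, 43}.
v=23: a=23^3·(≡1), b=23^1·(≡7) mod 23; (1|23)=+1, (7|23)=-1; (−1)^{3·1·11}·(+1)^1·(-1)^3 = +1.
v=19: a=19^2·(≡16), b=19^1·(≡1) mod 19; (16|19)=+1, (1|19)=+1; (−1)^{2·1·9}·(+1)^1·(+1)^2 = +1.
v=31: a=31^3·(≡29), b=31^1·(≡27) mod 31; (29|31)=-1, (27|31)=-1; (−1)^{3·1·15}·(-1)^1·(-1)^3 = -1.
v=3: a=3^7·(≡1), b=3^3·(≡1) mod 3; (1|3)=+1, (1|3)=+1; (−1)^{7·3·1}·(+1)^3·(+1)^7 = -1.
v=43: a=43^2·(≡34), b=43^1·(≡38) mod 43; (34|43)=-1, (38|43)=+1; (−1)^{2·1·21}·(-1)^1·(+1)^2 = -1.
v=11: a=11^7·(≡5), b=11^2·(≡6) mod 11; (5|11)=+1, (6|11)=-1; (−1)^{7·2·5}·(+1)^2·(-1)^7 = -1.
v=5: a=5^-6·(≡1), b=5^-2·(≡1) mod 5; (1|5)=+1, (1|5)=+1; (−1)^{-6·-2·2}·(+1)^-2·(+1)^-6 = +1.
v=37: a=37^2·(≡20), b=37^1·(≡35) mod 37; (20|37)=-1, (35|37)=-1; (−1)^{2·1·18}·(-1)^1·(-1)^2 = -1.
v=29: a=29^3·(≡12), b=29^1·(≡18) mod 29; (12|29)=-1, (18|29)=-1; (−1)^{3·1·14}·(-1)^1·(-1)^3 = +1.
v=2: v_2(a)=-2, v_2(b)=0; units ≡ 3, 3 (mod 8); ε·ε+αω+βω = 1·1+-2·1+0·1 ≡ 1  ⇒  (a,b)_2 = -1.
v=∞: -682341 < 0 and 1875135099 > 0  ⇒  (a,b)_∞ = +1.
Ram(-682341, 1875135099) = {2, 3, 11, 31, 37, 43}; no ℚ_2-point on the conic.

[2, 3, 11, 31, 37, 43]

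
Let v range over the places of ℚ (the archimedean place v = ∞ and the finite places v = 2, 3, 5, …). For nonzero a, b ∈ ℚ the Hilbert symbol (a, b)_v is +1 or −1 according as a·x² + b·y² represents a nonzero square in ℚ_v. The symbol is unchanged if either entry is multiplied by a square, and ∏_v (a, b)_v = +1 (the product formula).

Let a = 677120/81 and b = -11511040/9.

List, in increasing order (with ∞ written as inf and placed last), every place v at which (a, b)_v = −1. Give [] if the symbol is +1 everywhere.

[5, 17]

(a, b) ≡ (5, -85) mod (ℚ^×)²; places V = {2, 3, 5, 17, 23, ∞}.
(a,b)_23: α=2, u≡7; β=2, v≡10 (mod 23); (7|23)=-1, (10|23)=-1; sign (−1)^0·-1^2·-1^2 = +1.
(a,b)_2: α=8, β=8; u≡5, v≡3 (mod 8); ε(u)ε(v)=0·1, αω(v)=8·1, βω(u)=8·1; sum ≡ 0  ⇒  +1.
(a,b)_3: α=-4, u≡2; β=-2, v≡2 (mod 3); (2|3)=-1, (2|3)=-1; sign (−1)^0·-1^-2·-1^-4 = +1.
(a,b)_∞: sgn(5)=+, sgn(-85)=−, so +1.
(a,b)_5: α=1, u≡4; β=1, v≡3 (mod 5); (4|5)=+1, (3|5)=-1; sign (−1)^0·+1^1·-1^1 = -1.
(a,b)_17: α=0, u≡6; β=1, v≡14 (mod 17); (6|17)=-1, (14|17)=-1; sign (−1)^0·-1^1·-1^0 = -1.
|Ram(5, -85)| = 2, even; anisotropic at {5, 17}.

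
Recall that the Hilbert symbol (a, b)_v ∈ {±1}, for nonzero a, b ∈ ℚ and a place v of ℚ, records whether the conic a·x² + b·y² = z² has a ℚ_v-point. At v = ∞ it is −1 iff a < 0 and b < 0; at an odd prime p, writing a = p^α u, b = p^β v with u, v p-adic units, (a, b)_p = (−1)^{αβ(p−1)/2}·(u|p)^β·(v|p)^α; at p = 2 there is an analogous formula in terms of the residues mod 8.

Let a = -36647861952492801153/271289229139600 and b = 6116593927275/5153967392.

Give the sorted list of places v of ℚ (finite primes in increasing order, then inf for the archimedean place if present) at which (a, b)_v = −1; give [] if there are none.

[2, 29]

Mod squares: a ≡ -17, b ≡ 1798. Check v ∈ {∞, 2, 3, 5, 7, 11, 13, 17, 29, 31, 37, 47}.
v=13: a=13^2·(≡4), b=13^2·(≡1) mod 13; (4|13)=+1, (1|13)=+1; (−1)^{2·2·6}·(+1)^2·(+1)^2 = +1.
v=3: a=3^10·(≡1), b=3^6·(≡1) mod 3; (1|3)=+1, (1|3)=+1; (−1)^{10·6·1}·(+1)^6·(+1)^10 = +1.
v=∞: -17 < 0 and 1798 > 0  ⇒  (a,b)_∞ = +1.
v=5: a=5^-2·(≡3), b=5^2·(≡3) mod 5; (3|5)=-1, (3|5)=-1; (−1)^{-2·2·2}·(-1)^2·(-1)^-2 = +1.
v=29: a=29^2·(≡12), b=29^1·(≡5) mod 29; (12|29)=-1, (5|29)=+1; (−1)^{2·1·14}·(-1)^1·(+1)^2 = -1.
v=2: v_2(a)=-4, v_2(b)=-5; units ≡ 7, 3 (mod 8); ε·ε+αω+βω = 1·1+-4·1+-5·0 ≡ 1  ⇒  (a,b)_2 = -1.
v=31: a=31^2·(≡14), b=31^1·(≡15) mod 31; (14|31)=+1, (15|31)=-1; (−1)^{2·1·15}·(+1)^1·(-1)^2 = +1.
v=7: a=7^-14·(≡4), b=7^-6·(≡3) mod 7; (4|7)=+1, (3|7)=-1; (−1)^{-14·-6·3}·(+1)^-6·(-1)^-14 = +1.
v=11: a=11^2·(≡3), b=11^0·(≡9) mod 11; (3|11)=+1, (9|11)=+1; (−1)^{2·0·5}·(+1)^0·(+1)^2 = +1.
v=37: a=37^0·(≡15), b=37^-2·(≡14) mod 37; (15|37)=-1, (14|37)=-1; (−1)^{0·-2·18}·(-1)^-2·(-1)^0 = +1.
v=47: a=47^2·(≡43), b=47^2·(≡1) mod 47; (43|47)=-1, (1|47)=+1; (−1)^{2·2·23}·(-1)^2·(+1)^2 = +1.
v=17: a=17^1·(≡1), b=17^0·(≡4) mod 17; (1|17)=+1, (4|17)=+1; (−1)^{1·0·8}·(+1)^0·(+1)^1 = +1.
(-17, 1798 / ℚ) ramifies at {2, 29}: a division algebra.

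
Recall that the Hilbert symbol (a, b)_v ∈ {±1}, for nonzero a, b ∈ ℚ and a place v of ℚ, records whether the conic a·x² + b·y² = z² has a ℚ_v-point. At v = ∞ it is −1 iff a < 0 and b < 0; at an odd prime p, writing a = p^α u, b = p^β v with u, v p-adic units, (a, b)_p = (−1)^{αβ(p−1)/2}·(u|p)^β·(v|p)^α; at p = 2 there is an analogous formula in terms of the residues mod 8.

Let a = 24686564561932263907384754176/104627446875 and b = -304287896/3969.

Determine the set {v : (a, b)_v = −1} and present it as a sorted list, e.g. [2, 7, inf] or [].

(a, b) ≡ (7212590, -374) mod (ℚ^×)²; places V = {2, 3, 5, 7, 11, 17, 19, 23, 29, 41, ∞}.
(a,b)_41: α=4, u≡13; β=2, v≡36 (mod 41); (13|41)=-1, (36|41)=+1; sign (−1)^0·-1^2·+1^4 = +1.
(a,b)_∞: sgn(7212590)=+, sgn(-374)=−, so +1.
(a,b)_17: α=5, u≡13; β=1, v≡10 (mod 17); (13|17)=+1, (10|17)=-1; sign (−1)^0·+1^1·-1^5 = -1.
(a,b)_7: α=-1, u≡5; β=-2, v≡1 (mod 7); (5|7)=-1, (1|7)=+1; sign (−1)^0·-1^-2·+1^-1 = +1.
(a,b)_3: α=-14, u≡2; β=-4, v≡1 (mod 3); (2|3)=-1, (1|3)=+1; sign (−1)^0·-1^-4·+1^-14 = +1.
(a,b)_23: α=2, u≡21; β=0, v≡15 (mod 23); (21|23)=-1, (15|23)=-1; sign (−1)^0·-1^0·-1^2 = +1.
(a,b)_2: α=17, β=3; u≡7, v≡5 (mod 8); ε(u)ε(v)=1·0, αω(v)=17·1, βω(u)=3·0; sum ≡ 1  ⇒  -1.
(a,b)_29: α=1, u≡23; β=0, v≡15 (mod 29); (23|29)=+1, (15|29)=-1; sign (−1)^0·+1^0·-1^1 = -1.
(a,b)_5: α=-5, u≡2; β=0, v≡1 (mod 5); (2|5)=-1, (1|5)=+1; sign (−1)^0·-1^0·+1^-5 = +1.
(a,b)_19: α=1, u≡16; β=0, v≡4 (mod 19); (16|19)=+1, (4|19)=+1; sign (−1)^0·+1^0·+1^1 = +1.
(a,b)_11: α=5, u≡10; β=3, v≡7 (mod 11); (10|11)=-1, (7|11)=-1; sign (−1)^1·-1^3·-1^5 = -1.
|Ram(7212590, -374)| = 4, even; anisotropic at {2, 11, 17, 29}.

[2, 11, 17, 29]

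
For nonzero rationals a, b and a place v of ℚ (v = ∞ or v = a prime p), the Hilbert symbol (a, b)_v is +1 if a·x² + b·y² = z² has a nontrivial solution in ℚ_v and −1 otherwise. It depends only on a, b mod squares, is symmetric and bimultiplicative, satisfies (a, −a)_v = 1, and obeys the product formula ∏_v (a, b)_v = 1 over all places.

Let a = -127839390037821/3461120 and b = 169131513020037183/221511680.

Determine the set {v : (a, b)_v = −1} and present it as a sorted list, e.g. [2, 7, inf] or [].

[2, 5, 7, 19]

Mod squares: a ≡ -21945, b ≡ 7315. Check v ∈ {∞, 2, 3, 5, 7, 11, 13, 19, 43}.
v=∞: -21945 < 0 and 7315 > 0  ⇒  (a,b)_∞ = +1.
v=2: v_2(a)=-12, v_2(b)=-18; units ≡ 7, 3 (mod 8); ε·ε+αω+βω = 1·1+-12·1+-18·0 ≡ 1  ⇒  (a,b)_2 = -1.
v=13: a=13^-2·(≡9), b=13^-2·(≡12) mod 13; (9|13)=+1, (12|13)=+1; (−1)^{-2·-2·6}·(+1)^-2·(+1)^-2 = +1.
v=7: a=7^5·(≡4), b=7^7·(≡4) mod 7; (4|7)=+1, (4|7)=+1; (−1)^{5·7·3}·(+1)^7·(+1)^5 = -1.
v=3: a=3^9·(≡2), b=3^12·(≡1) mod 3; (2|3)=-1, (1|3)=+1; (−1)^{9·12·1}·(-1)^12·(+1)^9 = +1.
v=43: a=43^2·(≡32), b=43^2·(≡5) mod 43; (32|43)=-1, (5|43)=-1; (−1)^{2·2·21}·(-1)^2·(-1)^2 = +1.
v=5: a=5^-1·(≡1), b=5^-1·(≡3) mod 5; (1|5)=+1, (3|5)=-1; (−1)^{-1·-1·2}·(+1)^-1·(-1)^-1 = -1.
v=11: a=11^1·(≡7), b=11^1·(≡5) mod 11; (7|11)=-1, (5|11)=+1; (−1)^{1·1·5}·(-1)^1·(+1)^1 = +1.
v=19: a=19^1·(≡1), b=19^1·(≡1) mod 19; (1|19)=+1, (1|19)=+1; (−1)^{1·1·9}·(+1)^1·(+1)^1 = -1.
|Ram(-21945, 7315)| = 4, even; anisotropic at {2, 5, 7, 19}.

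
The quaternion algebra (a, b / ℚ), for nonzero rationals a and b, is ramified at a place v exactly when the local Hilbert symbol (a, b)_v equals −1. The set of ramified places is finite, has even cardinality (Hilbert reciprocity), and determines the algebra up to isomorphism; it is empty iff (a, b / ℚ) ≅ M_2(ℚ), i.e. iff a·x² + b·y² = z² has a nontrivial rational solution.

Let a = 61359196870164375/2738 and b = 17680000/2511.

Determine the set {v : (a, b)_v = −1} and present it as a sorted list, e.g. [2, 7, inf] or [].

Mod squares: a ≡ 1054, b ≡ 13702. Check v ∈ {∞, 2, 3, 5, 7, 13, 17, 31, 37}.
v=2: v_2(a)=-1, v_2(b)=7; units ≡ 7, 3 (mod 8); ε·ε+αω+βω = 1·1+-1·1+7·0 ≡ 0  ⇒  (a,b)_2 = +1.
v=7: a=7^2·(≡1), b=7^0·(≡6) mod 7; (1|7)=+1, (6|7)=-1; (−1)^{2·0·3}·(+1)^0·(-1)^2 = +1.
v=37: a=37^-2·(≡32), b=37^0·(≡16) mod 37; (32|37)=-1, (16|37)=+1; (−1)^{-2·0·18}·(-1)^0·(+1)^-2 = +1.
v=13: a=13^2·(≡9), b=13^1·(≡9) mod 13; (9|13)=+1, (9|13)=+1; (−1)^{2·1·6}·(+1)^1·(+1)^2 = +1.
v=5: a=5^4·(≡1), b=5^4·(≡3) mod 5; (1|5)=+1, (3|5)=-1; (−1)^{4·4·2}·(+1)^4·(-1)^4 = +1.
v=31: a=31^3·(≡12), b=31^-1·(≡14) mod 31; (12|31)=-1, (14|31)=+1; (−1)^{3·-1·15}·(-1)^-1·(+1)^3 = +1.
v=∞: 1054 > 0 and 13702 > 0  ⇒  (a,b)_∞ = +1.
v=3: a=3^4·(≡1), b=3^-4·(≡1) mod 3; (1|3)=+1, (1|3)=+1; (−1)^{4·-4·1}·(+1)^-4·(+1)^4 = +1.
v=17: a=17^3·(≡3), b=17^1·(≡12) mod 17; (3|17)=-1, (12|17)=-1; (−1)^{3·1·8}·(-1)^1·(-1)^3 = +1.
Ram(a, b) = ∅: the form 1054·x² + 13702·y² − z² is isotropic over every ℚ_v, so by Hasse–Minkowski it is isotropic over ℚ.

[]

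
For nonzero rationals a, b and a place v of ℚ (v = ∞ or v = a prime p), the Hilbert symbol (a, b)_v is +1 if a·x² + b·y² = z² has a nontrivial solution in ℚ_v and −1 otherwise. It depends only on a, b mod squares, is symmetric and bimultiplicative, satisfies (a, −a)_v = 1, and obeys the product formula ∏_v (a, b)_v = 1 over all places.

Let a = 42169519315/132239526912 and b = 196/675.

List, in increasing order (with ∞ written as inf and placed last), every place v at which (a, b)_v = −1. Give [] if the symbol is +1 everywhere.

[3, 5, 7, 19]

(a, b) ≡ (21945, 3) mod (ℚ^×)²; places V = {2, 3, 5, 7, 11, 19, ∞}.
(a,b)_5: α=1, u≡4; β=-2, v≡3 (mod 5); (4|5)=+1, (3|5)=-1; sign (−1)^0·+1^-2·-1^1 = -1.
(a,b)_∞: sgn(21945)=+, sgn(3)=+, so +1.
(a,b)_2: α=-10, β=2; u≡1, v≡3 (mod 8); ε(u)ε(v)=0·1, αω(v)=-10·1, βω(u)=2·0; sum ≡ 0  ⇒  +1.
(a,b)_11: α=1, u≡5; β=0, v≡5 (mod 11); (5|11)=+1, (5|11)=+1; sign (−1)^0·+1^0·+1^1 = +1.
(a,b)_3: α=-17, u≡1; β=-3, v≡1 (mod 3); (1|3)=+1, (1|3)=+1; sign (−1)^1·+1^-3·+1^-17 = -1.
(a,b)_19: α=1, u≡3; β=0, v≡12 (mod 19); (3|19)=-1, (12|19)=-1; sign (−1)^0·-1^0·-1^1 = -1.
(a,b)_7: α=9, u≡3; β=2, v≡6 (mod 7); (3|7)=-1, (6|7)=-1; sign (−1)^0·-1^2·-1^9 = -1.
(21945, 3 / ℚ) ramifies at {3, 5, 7, 19}: a division algebra.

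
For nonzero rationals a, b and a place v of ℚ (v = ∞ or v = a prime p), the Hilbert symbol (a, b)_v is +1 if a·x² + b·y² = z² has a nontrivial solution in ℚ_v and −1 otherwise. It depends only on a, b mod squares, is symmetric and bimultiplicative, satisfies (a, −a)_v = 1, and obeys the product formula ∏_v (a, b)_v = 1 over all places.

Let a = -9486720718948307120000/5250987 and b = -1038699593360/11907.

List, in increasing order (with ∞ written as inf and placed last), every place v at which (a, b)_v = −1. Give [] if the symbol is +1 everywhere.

[2, 3, 13, inf]

Mod squares: a ≡ -14586, b ≡ -195. Check v ∈ {∞, 2, 3, 5, 7, 11, 13, 17}.
v=13: a=13^7·(≡9), b=13^5·(≡11) mod 13; (9|13)=+1, (11|13)=-1; (−1)^{7·5·6}·(+1)^5·(-1)^7 = -1.
v=7: a=7^-4·(≡2), b=7^-2·(≡1) mod 7; (2|7)=+1, (1|7)=+1; (−1)^{-4·-2·3}·(+1)^-2·(+1)^-4 = +1.
v=3: a=3^-7·(≡1), b=3^-5·(≡1) mod 3; (1|3)=+1, (1|3)=+1; (−1)^{-7·-5·1}·(+1)^-5·(+1)^-7 = -1.
v=17: a=17^5·(≡4), b=17^2·(≡4) mod 17; (4|17)=+1, (4|17)=+1; (−1)^{5·2·8}·(+1)^2·(+1)^5 = +1.
v=∞: -14586 < 0 and -195 < 0  ⇒  (a,b)_∞ = -1.
v=5: a=5^4·(≡4), b=5^1·(≡4) mod 5; (4|5)=+1, (4|5)=+1; (−1)^{4·1·2}·(+1)^1·(+1)^4 = +1.
v=2: v_2(a)=7, v_2(b)=4; units ≡ 3, 5 (mod 8); ε·ε+αω+βω = 1·0+7·1+4·1 ≡ 1  ⇒  (a,b)_2 = -1.
v=11: a=11^3·(≡9), b=11^2·(≡4) mod 11; (9|11)=+1, (4|11)=+1; (−1)^{3·2·5}·(+1)^2·(+1)^3 = +1.
Ram(-14586, -195) = {2, 3, 13, ∞}; no ℚ_2-point on the conic.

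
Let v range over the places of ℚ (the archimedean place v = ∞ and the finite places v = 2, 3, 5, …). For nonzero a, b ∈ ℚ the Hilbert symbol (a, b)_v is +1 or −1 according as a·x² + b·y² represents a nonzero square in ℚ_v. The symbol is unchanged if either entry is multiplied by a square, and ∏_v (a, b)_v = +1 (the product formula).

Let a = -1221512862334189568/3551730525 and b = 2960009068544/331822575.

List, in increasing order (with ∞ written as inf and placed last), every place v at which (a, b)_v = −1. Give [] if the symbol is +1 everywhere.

[3, 7, 11, 31]

(a, b) ≡ (-8750742, 7238) mod (ℚ^×)²; places V = {2, 3, 5, 7, 11, 13, 17, 19, 31, 47, ∞}.
(a,b)_3: α=-5, u≡1; β=-8, v≡2 (mod 3); (1|3)=+1, (2|3)=-1; sign (−1)^0·+1^-8·-1^-5 = -1.
(a,b)_19: α=2, u≡15; β=2, v≡14 (mod 19); (15|19)=-1, (14|19)=-1; sign (−1)^0·-1^2·-1^2 = +1.
(a,b)_11: α=3, u≡4; β=3, v≡5 (mod 11); (4|11)=+1, (5|11)=+1; sign (−1)^1·+1^3·+1^3 = -1.
(a,b)_13: α=1, u≡11; β=0, v≡10 (mod 13); (11|13)=-1, (10|13)=+1; sign (−1)^0·-1^0·+1^1 = +1.
(a,b)_5: α=-2, u≡2; β=-2, v≡3 (mod 5); (2|5)=-1, (3|5)=-1; sign (−1)^0·-1^-2·-1^-2 = +1.
(a,b)_∞: sgn(-8750742)=−, sgn(7238)=+, so +1.
(a,b)_31: α=1, u≡18; β=0, v≡13 (mod 31); (18|31)=+1, (13|31)=-1; sign (−1)^0·+1^0·-1^1 = -1.
(a,b)_2: α=27, β=17; u≡5, v≡3 (mod 8); ε(u)ε(v)=0·1, αω(v)=27·1, βω(u)=17·1; sum ≡ 0  ⇒  +1.
(a,b)_47: α=1, u≡28; β=1, v≡11 (mod 47); (28|47)=+1, (11|47)=-1; sign (−1)^1·+1^1·-1^1 = +1.
(a,b)_17: α=-4, u≡8; β=-2, v≡15 (mod 17); (8|17)=+1, (15|17)=+1; sign (−1)^0·+1^-2·+1^-4 = +1.
(a,b)_7: α=-1, u≡6; β=-1, v≡5 (mod 7); (6|7)=-1, (5|7)=-1; sign (−1)^1·-1^-1·-1^-1 = -1.
|Ram(-8750742, 7238)| = 4, even; anisotropic at {3, 7, 11, 31}.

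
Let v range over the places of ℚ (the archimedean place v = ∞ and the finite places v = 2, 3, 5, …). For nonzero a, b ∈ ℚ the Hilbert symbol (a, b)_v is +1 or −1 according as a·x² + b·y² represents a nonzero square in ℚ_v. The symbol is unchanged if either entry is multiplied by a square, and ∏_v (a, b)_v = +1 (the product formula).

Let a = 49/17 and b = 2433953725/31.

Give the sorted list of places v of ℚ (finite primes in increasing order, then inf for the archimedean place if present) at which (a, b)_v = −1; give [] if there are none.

[17, 23, 31, 41]

Mod squares: a ≡ 17, b ≡ 1257019. Check v ∈ {∞, 2, 5, 7, 17, 23, 31, 41, 43}.
v=∞: 17 > 0 and 1257019 > 0  ⇒  (a,b)_∞ = +1.
v=5: a=5^0·(≡2), b=5^2·(≡4) mod 5; (2|5)=-1, (4|5)=+1; (−1)^{0·2·2}·(-1)^2·(+1)^0 = +1.
v=7: a=7^2·(≡5), b=7^4·(≡2) mod 7; (5|7)=-1, (2|7)=+1; (−1)^{2·4·3}·(-1)^4·(+1)^2 = +1.
v=41: a=41^0·(≡27), b=41^1·(≡20) mod 41; (27|41)=-1, (20|41)=+1; (−1)^{0·1·20}·(-1)^1·(+1)^0 = -1.
v=23: a=23^0·(≡11), b=23^1·(≡5) mod 23; (11|23)=-1, (5|23)=-1; (−1)^{0·1·11}·(-1)^1·(-1)^0 = -1.
v=43: a=43^0·(≡13), b=43^1·(≡10) mod 43; (13|43)=+1, (10|43)=+1; (−1)^{0·1·21}·(+1)^1·(+1)^0 = +1.
v=31: a=31^0·(≡12), b=31^-1·(≡9) mod 31; (12|31)=-1, (9|31)=+1; (−1)^{0·-1·15}·(-1)^-1·(+1)^0 = -1.
v=17: a=17^-1·(≡15), b=17^0·(≡14) mod 17; (15|17)=+1, (14|17)=-1; (−1)^{-1·0·8}·(+1)^0·(-1)^-1 = -1.
v=2: v_2(a)=0, v_2(b)=0; units ≡ 1, 3 (mod 8); ε·ε+αω+βω = 0·1+0·1+0·0 ≡ 0  ⇒  (a,b)_2 = +1.
Ram(17, 1257019) = {17, 23, 31, 41}; no ℚ_17-point on the conic.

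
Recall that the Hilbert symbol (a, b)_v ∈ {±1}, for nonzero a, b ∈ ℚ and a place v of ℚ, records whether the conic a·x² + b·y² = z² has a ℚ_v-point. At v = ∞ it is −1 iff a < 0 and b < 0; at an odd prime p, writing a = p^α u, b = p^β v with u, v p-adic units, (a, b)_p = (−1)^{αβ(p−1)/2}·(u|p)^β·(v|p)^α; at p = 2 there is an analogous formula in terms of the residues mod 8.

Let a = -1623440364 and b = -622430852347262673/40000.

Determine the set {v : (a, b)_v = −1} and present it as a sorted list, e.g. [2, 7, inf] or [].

[31, inf]

(a, b) ≡ (-51, -4433) mod (ℚ^×)²; places V = {2, 3, 5, 7, 11, 13, 17, 31, ∞}.
(a,b)_13: α=2, u≡12; β=3, v≡12 (mod 13); (12|13)=+1, (12|13)=+1; sign (−1)^0·+1^3·+1^2 = +1.
(a,b)_11: α=0, u≡4; β=5, v≡5 (mod 11); (4|11)=+1, (5|11)=+1; sign (−1)^0·+1^5·+1^0 = +1.
(a,b)_31: α=2, u≡21; β=3, v≡29 (mod 31); (21|31)=-1, (29|31)=-1; sign (−1)^0·-1^3·-1^2 = -1.
(a,b)_∞: sgn(-51)=−, sgn(-4433)=−, so -1.
(a,b)_3: α=1, u≡1; β=10, v≡1 (mod 3); (1|3)=+1, (1|3)=+1; sign (−1)^0·+1^10·+1^1 = +1.
(a,b)_17: α=1, u≡5; β=0, v≡13 (mod 17); (5|17)=-1, (13|17)=+1; sign (−1)^0·-1^0·+1^1 = +1.
(a,b)_2: α=2, β=-6; u≡5, v≡7 (mod 8); ε(u)ε(v)=0·1, αω(v)=2·0, βω(u)=-6·1; sum ≡ 0  ⇒  +1.
(a,b)_5: α=0, u≡1; β=-4, v≡3 (mod 5); (1|5)=+1, (3|5)=-1; sign (−1)^0·+1^-4·-1^0 = +1.
(a,b)_7: α=2, u≡5; β=0, v≡3 (mod 7); (5|7)=-1, (3|7)=-1; sign (−1)^0·-1^0·-1^2 = +1.
|Ram(-51, -4433)| = 2, even; anisotropic at {31, ∞}.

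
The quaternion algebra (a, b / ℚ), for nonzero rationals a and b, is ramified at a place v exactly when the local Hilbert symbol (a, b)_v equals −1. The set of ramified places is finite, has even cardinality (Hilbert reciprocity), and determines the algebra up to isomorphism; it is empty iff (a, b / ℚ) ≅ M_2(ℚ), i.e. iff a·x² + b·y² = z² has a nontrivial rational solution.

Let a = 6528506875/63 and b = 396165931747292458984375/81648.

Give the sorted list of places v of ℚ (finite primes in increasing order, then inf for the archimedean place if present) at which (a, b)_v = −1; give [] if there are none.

[5, 11, 23, 53]

Mod squares: a ≡ 73119277, b ≡ 385. Check v ∈ {∞, 2, 3, 5, 7, 11, 13, 19, 23, 41, 53}.
v=2: v_2(a)=0, v_2(b)=-4; units ≡ 5, 1 (mod 8); ε·ε+αω+βω = 0·0+0·0+-4·1 ≡ 0  ⇒  (a,b)_2 = +1.
v=11: a=11^1·(≡10), b=11^3·(≡8) mod 11; (10|11)=-1, (8|11)=-1; (−1)^{1·3·5}·(-1)^3·(-1)^1 = -1.
v=23: a=23^1·(≡16), b=23^2·(≡22) mod 23; (16|23)=+1, (22|23)=-1; (−1)^{1·2·11}·(+1)^2·(-1)^1 = -1.
v=13: a=13^0·(≡3), b=13^2·(≡7) mod 13; (3|13)=+1, (7|13)=-1; (−1)^{0·2·6}·(+1)^2·(-1)^0 = +1.
v=3: a=3^-2·(≡1), b=3^-6·(≡1) mod 3; (1|3)=+1, (1|3)=+1; (−1)^{-2·-6·1}·(+1)^-6·(+1)^-2 = +1.
v=5: a=5^4·(≡2), b=5^9·(≡3) mod 5; (2|5)=-1, (3|5)=-1; (−1)^{4·9·2}·(-1)^9·(-1)^4 = -1.
v=19: a=19^1·(≡5), b=19^2·(≡17) mod 19; (5|19)=+1, (17|19)=+1; (−1)^{1·2·9}·(+1)^2·(+1)^1 = +1.
v=41: a=41^1·(≡21), b=41^2·(≡40) mod 41; (21|41)=+1, (40|41)=+1; (−1)^{1·2·20}·(+1)^2·(+1)^1 = +1.
v=53: a=53^1·(≡22), b=53^2·(≡23) mod 53; (22|53)=-1, (23|53)=-1; (−1)^{1·2·26}·(-1)^2·(-1)^1 = -1.
v=7: a=7^-1·(≡1), b=7^-1·(≡5) mod 7; (1|7)=+1, (5|7)=-1; (−1)^{-1·-1·3}·(+1)^-1·(-1)^-1 = +1.
v=∞: 73119277 > 0 and 385 > 0  ⇒  (a,b)_∞ = +1.
Ram(73119277, 385) = {5, 11, 23, 53}; no ℚ_5-point on the conic.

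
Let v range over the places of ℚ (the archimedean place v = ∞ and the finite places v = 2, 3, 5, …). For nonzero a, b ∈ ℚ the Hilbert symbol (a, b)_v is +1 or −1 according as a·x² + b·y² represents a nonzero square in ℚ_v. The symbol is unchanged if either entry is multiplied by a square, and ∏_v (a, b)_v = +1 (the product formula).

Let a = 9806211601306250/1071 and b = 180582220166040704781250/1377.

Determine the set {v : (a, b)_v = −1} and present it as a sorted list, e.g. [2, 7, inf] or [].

(a, b) ≡ (9776993590, 12818) mod (ℚ^×)²; places V = {2, 3, 5, 7, 13, 17, 19, 23, 29, 31, 37, ∞}.
(a,b)_∞: sgn(9776993590)=+, sgn(12818)=+, so +1.
(a,b)_31: α=1, u≡4; β=2, v≡6 (mod 31); (4|31)=+1, (6|31)=-1; sign (−1)^0·+1^2·-1^1 = -1.
(a,b)_29: α=1, u≡21; β=1, v≡6 (mod 29); (21|29)=-1, (6|29)=+1; sign (−1)^0·-1^1·+1^1 = -1.
(a,b)_17: α=-1, u≡12; β=-1, v≡7 (mod 17); (12|17)=-1, (7|17)=-1; sign (−1)^0·-1^-1·-1^-1 = +1.
(a,b)_7: α=-1, u≡3; β=0, v≡1 (mod 7); (3|7)=-1, (1|7)=+1; sign (−1)^0·-1^0·+1^-1 = +1.
(a,b)_13: α=1, u≡9; β=3, v≡6 (mod 13); (9|13)=+1, (6|13)=-1; sign (−1)^0·+1^3·-1^1 = -1.
(a,b)_37: α=1, u≡29; β=2, v≡36 (mod 37); (29|37)=-1, (36|37)=+1; sign (−1)^0·-1^2·+1^1 = +1.
(a,b)_23: α=2, u≡11; β=2, v≡5 (mod 23); (11|23)=-1, (5|23)=-1; sign (−1)^0·-1^2·-1^2 = +1.
(a,b)_5: α=5, u≡3; β=6, v≡3 (mod 5); (3|5)=-1, (3|5)=-1; sign (−1)^0·-1^6·-1^5 = -1.
(a,b)_19: α=3, u≡10; β=4, v≡15 (mod 19); (10|19)=-1, (15|19)=-1; sign (−1)^0·-1^4·-1^3 = -1.
(a,b)_2: α=1, β=1; u≡3, v≡1 (mod 8); ε(u)ε(v)=1·0, αω(v)=1·0, βω(u)=1·1; sum ≡ 1  ⇒  -1.
(a,b)_3: α=-2, u≡1; β=-4, v≡2 (mod 3); (1|3)=+1, (2|3)=-1; sign (−1)^0·+1^-4·-1^-2 = +1.
Ram(9776993590, 12818) = {2, 5, 13, 19, 29, 31}; no ℚ_2-point on the conic.

[2, 5, 13, 19, 29, 31]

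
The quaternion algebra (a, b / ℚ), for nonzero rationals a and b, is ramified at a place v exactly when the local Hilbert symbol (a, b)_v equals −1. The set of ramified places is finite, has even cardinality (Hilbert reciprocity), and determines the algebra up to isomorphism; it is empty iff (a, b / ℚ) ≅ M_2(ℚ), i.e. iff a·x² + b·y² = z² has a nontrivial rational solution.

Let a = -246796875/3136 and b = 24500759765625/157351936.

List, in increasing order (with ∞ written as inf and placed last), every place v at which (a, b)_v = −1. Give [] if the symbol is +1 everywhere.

[3, 13]

Mod squares: a ≡ -195, b ≡ 2145. Check v ∈ {∞, 2, 3, 5, 7, 11, 13, 19}.
v=5: a=5^7·(≡1), b=5^9·(≡4) mod 5; (1|5)=+1, (4|5)=+1; (−1)^{7·9·2}·(+1)^9·(+1)^7 = +1.
v=7: a=7^-2·(≡4), b=7^-4·(≡5) mod 7; (4|7)=+1, (5|7)=-1; (−1)^{-2·-4·3}·(+1)^-4·(-1)^-2 = +1.
v=3: a=3^5·(≡1), b=3^5·(≡1) mod 3; (1|3)=+1, (1|3)=+1; (−1)^{5·5·1}·(+1)^5·(+1)^5 = -1.
v=19: a=19^0·(≡15), b=19^2·(≡7) mod 19; (15|19)=-1, (7|19)=+1; (−1)^{0·2·9}·(-1)^2·(+1)^0 = +1.
v=∞: -195 < 0 and 2145 > 0  ⇒  (a,b)_∞ = +1.
v=13: a=13^1·(≡2), b=13^1·(≡10) mod 13; (2|13)=-1, (10|13)=+1; (−1)^{1·1·6}·(-1)^1·(+1)^1 = -1.
v=2: v_2(a)=-6, v_2(b)=-16; units ≡ 5, 1 (mod 8); ε·ε+αω+βω = 0·0+-6·0+-16·1 ≡ 0  ⇒  (a,b)_2 = +1.
v=11: a=11^0·(≡5), b=11^1·(≡6) mod 11; (5|11)=+1, (6|11)=-1; (−1)^{0·1·5}·(+1)^1·(-1)^0 = +1.
|Ram(-195, 2145)| = 2, even; anisotropic at {3, 13}.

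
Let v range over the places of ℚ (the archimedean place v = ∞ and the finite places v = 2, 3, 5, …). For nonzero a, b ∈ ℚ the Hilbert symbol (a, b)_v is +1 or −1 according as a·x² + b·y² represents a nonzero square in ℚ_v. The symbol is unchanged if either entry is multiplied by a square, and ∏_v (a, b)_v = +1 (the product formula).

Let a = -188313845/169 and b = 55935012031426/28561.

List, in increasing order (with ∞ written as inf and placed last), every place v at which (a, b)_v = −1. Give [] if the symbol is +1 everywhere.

Mod squares: a ≡ -5, b ≡ 34. Check v ∈ {∞, 2, 5, 11, 13, 17, 19}.
v=19: a=19^4·(≡10), b=19^6·(≡10) mod 19; (10|19)=-1, (10|19)=-1; (−1)^{4·6·9}·(-1)^6·(-1)^4 = +1.
v=∞: -5 < 0 and 34 > 0  ⇒  (a,b)_∞ = +1.
v=2: v_2(a)=0, v_2(b)=1; units ≡ 3, 1 (mod 8); ε·ε+αω+βω = 1·0+0·0+1·1 ≡ 1  ⇒  (a,b)_2 = -1.
v=11: a=11^0·(≡7), b=11^2·(≡4) mod 11; (7|11)=-1, (4|11)=+1; (−1)^{0·2·5}·(-1)^2·(+1)^0 = +1.
v=17: a=17^2·(≡12), b=17^3·(≡1) mod 17; (12|17)=-1, (1|17)=+1; (−1)^{2·3·8}·(-1)^3·(+1)^2 = -1.
v=5: a=5^1·(≡4), b=5^0·(≡1) mod 5; (4|5)=+1, (1|5)=+1; (−1)^{1·0·2}·(+1)^0·(+1)^1 = +1.
v=13: a=13^-2·(≡8), b=13^-4·(≡8) mod 13; (8|13)=-1, (8|13)=-1; (−1)^{-2·-4·6}·(-1)^-4·(-1)^-2 = +1.
|Ram(-5, 34)| = 2, even; anisotropic at {2, 17}.

[2, 17]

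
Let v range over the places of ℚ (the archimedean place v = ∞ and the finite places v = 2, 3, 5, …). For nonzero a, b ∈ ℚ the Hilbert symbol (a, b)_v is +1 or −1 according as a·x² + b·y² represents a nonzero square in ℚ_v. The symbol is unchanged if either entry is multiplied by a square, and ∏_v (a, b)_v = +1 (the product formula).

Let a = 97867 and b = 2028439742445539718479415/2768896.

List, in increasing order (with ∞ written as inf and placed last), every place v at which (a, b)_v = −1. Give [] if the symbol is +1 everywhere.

[2, 5, 7, 31]

(a, b) ≡ (97867, 11935) mod (ℚ^×)²; places V = {2, 3, 5, 7, 11, 13, 19, 31, 41, ∞}.
(a,b)_13: α=0, u≡3; β=-2, v≡9 (mod 13); (3|13)=+1, (9|13)=+1; sign (−1)^0·+1^-2·+1^0 = +1.
(a,b)_41: α=1, u≡9; β=4, v≡5 (mod 41); (9|41)=+1, (5|41)=+1; sign (−1)^0·+1^4·+1^1 = +1.
(a,b)_∞: sgn(97867)=+, sgn(11935)=+, so +1.
(a,b)_5: α=0, u≡2; β=1, v≡3 (mod 5); (2|5)=-1, (3|5)=-1; sign (−1)^0·-1^1·-1^0 = -1.
(a,b)_31: α=1, u≡26; β=3, v≡13 (mod 31); (26|31)=-1, (13|31)=-1; sign (−1)^1·-1^3·-1^1 = -1.
(a,b)_7: α=1, u≡2; β=3, v≡4 (mod 7); (2|7)=+1, (4|7)=+1; sign (−1)^1·+1^3·+1^1 = -1.
(a,b)_3: α=0, u≡1; β=4, v≡1 (mod 3); (1|3)=+1, (1|3)=+1; sign (−1)^0·+1^4·+1^0 = +1.
(a,b)_11: α=1, u≡9; β=3, v≡8 (mod 11); (9|11)=+1, (8|11)=-1; sign (−1)^1·+1^3·-1^1 = +1.
(a,b)_2: α=0, β=-14; u≡3, v≡7 (mod 8); ε(u)ε(v)=1·1, αω(v)=0·0, βω(u)=-14·1; sum ≡ 1  ⇒  -1.
(a,b)_19: α=0, u≡17; β=4, v≡12 (mod 19); (17|19)=+1, (12|19)=-1; sign (−1)^0·+1^4·-1^0 = +1.
(97867, 11935 / ℚ) ramifies at {2, 5, 7, 31}: a division algebra.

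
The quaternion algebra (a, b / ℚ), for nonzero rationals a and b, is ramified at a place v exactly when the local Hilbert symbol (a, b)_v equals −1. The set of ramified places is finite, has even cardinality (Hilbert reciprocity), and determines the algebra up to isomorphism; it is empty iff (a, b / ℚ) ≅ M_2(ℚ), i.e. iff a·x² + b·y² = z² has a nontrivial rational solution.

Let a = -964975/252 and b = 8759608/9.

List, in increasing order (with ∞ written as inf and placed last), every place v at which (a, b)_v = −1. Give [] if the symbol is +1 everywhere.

(a, b) ≡ (-2233, 12958) mod (ℚ^×)²; places V = {2, 3, 5, 7, 11, 13, 19, 29, 31, ∞}.
(a,b)_∞: sgn(-2233)=−, sgn(12958)=+, so +1.
(a,b)_31: α=0, u≡6; β=1, v≡21 (mod 31); (6|31)=-1, (21|31)=-1; sign (−1)^0·-1^1·-1^0 = -1.
(a,b)_13: α=0, u≡3; β=2, v≡3 (mod 13); (3|13)=+1, (3|13)=+1; sign (−1)^0·+1^2·+1^0 = +1.
(a,b)_29: α=1, u≡11; β=0, v≡24 (mod 29); (11|29)=-1, (24|29)=+1; sign (−1)^0·-1^0·+1^1 = +1.
(a,b)_3: α=-2, u≡2; β=-2, v≡1 (mod 3); (2|3)=-1, (1|3)=+1; sign (−1)^0·-1^-2·+1^-2 = +1.
(a,b)_7: α=-1, u≡3; β=0, v≡2 (mod 7); (3|7)=-1, (2|7)=+1; sign (−1)^0·-1^0·+1^-1 = +1.
(a,b)_2: α=-2, β=3; u≡7, v≡7 (mod 8); ε(u)ε(v)=1·1, αω(v)=-2·0, βω(u)=3·0; sum ≡ 1  ⇒  -1.
(a,b)_11: α=3, u≡10; β=1, v≡3 (mod 11); (10|11)=-1, (3|11)=+1; sign (−1)^1·-1^1·+1^3 = +1.
(a,b)_5: α=2, u≡3; β=0, v≡2 (mod 5); (3|5)=-1, (2|5)=-1; sign (−1)^0·-1^0·-1^2 = +1.
(a,b)_19: α=0, u≡7; β=1, v≡6 (mod 19); (7|19)=+1, (6|19)=+1; sign (−1)^0·+1^1·+1^0 = +1.
Ram(-2233, 12958) = {2, 31}; no ℚ_2-point on the conic.

[2, 31]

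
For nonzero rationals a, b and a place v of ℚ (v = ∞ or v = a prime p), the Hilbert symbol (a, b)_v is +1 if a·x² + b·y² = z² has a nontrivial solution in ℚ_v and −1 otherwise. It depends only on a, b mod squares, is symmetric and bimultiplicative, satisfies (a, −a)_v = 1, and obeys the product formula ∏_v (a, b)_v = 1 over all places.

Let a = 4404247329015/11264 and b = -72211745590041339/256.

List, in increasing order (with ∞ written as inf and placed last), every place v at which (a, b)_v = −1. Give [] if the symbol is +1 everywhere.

[17, 37]

(a, b) ≡ (795685, -51) mod (ℚ^×)²; places V = {2, 3, 5, 11, 17, 23, 37, ∞}.
(a,b)_37: α=1, u≡31; β=2, v≡8 (mod 37); (31|37)=-1, (8|37)=-1; sign (−1)^0·-1^2·-1^1 = -1.
(a,b)_3: α=6, u≡1; β=5, v≡1 (mod 3); (1|3)=+1, (1|3)=+1; sign (−1)^0·+1^5·+1^6 = +1.
(a,b)_11: α=-1, u≡6; β=0, v≡5 (mod 11); (6|11)=-1, (5|11)=+1; sign (−1)^0·-1^0·+1^-1 = +1.
(a,b)_2: α=-10, β=-8; u≡5, v≡5 (mod 8); ε(u)ε(v)=0·0, αω(v)=-10·1, βω(u)=-8·1; sum ≡ 0  ⇒  +1.
(a,b)_∞: sgn(795685)=+, sgn(-51)=−, so +1.
(a,b)_5: α=1, u≡2; β=0, v≡1 (mod 5); (2|5)=-1, (1|5)=+1; sign (−1)^0·-1^0·+1^1 = +1.
(a,b)_23: α=1, u≡13; β=2, v≡18 (mod 23); (13|23)=+1, (18|23)=+1; sign (−1)^0·+1^2·+1^1 = +1.
(a,b)_17: α=5, u≡16; β=7, v≡12 (mod 17); (16|17)=+1, (12|17)=-1; sign (−1)^0·+1^7·-1^5 = -1.
|Ram(795685, -51)| = 2, even; anisotropic at {17, 37}.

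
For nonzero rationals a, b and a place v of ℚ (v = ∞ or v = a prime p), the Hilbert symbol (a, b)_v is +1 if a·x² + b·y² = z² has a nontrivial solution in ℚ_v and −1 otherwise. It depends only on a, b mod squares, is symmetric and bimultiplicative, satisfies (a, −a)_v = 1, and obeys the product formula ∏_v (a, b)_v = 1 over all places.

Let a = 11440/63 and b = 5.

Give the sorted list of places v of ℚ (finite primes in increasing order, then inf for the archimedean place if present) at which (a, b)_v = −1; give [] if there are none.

Mod squares: a ≡ 5005, b ≡ 5. Check v ∈ {∞, 2, 3, 5, 7, 11, 13}.
v=13: a=13^1·(≡2), b=13^0·(≡5) mod 13; (2|13)=-1, (5|13)=-1; (−1)^{1·0·6}·(-1)^0·(-1)^1 = -1.
v=5: a=5^1·(≡1), b=5^1·(≡1) mod 5; (1|5)=+1, (1|5)=+1; (−1)^{1·1·2}·(+1)^1·(+1)^1 = +1.
v=7: a=7^-1·(≡1), b=7^0·(≡5) mod 7; (1|7)=+1, (5|7)=-1; (−1)^{-1·0·3}·(+1)^0·(-1)^-1 = -1.
v=∞: 5005 > 0 and 5 > 0  ⇒  (a,b)_∞ = +1.
v=11: a=11^1·(≡9), b=11^0·(≡5) mod 11; (9|11)=+1, (5|11)=+1; (−1)^{1·0·5}·(+1)^0·(+1)^1 = +1.
v=2: v_2(a)=4, v_2(b)=0; units ≡ 5, 5 (mod 8); ε·ε+αω+βω = 0·0+4·1+0·1 ≡ 0  ⇒  (a,b)_2 = +1.
v=3: a=3^-2·(≡1), b=3^0·(≡2) mod 3; (1|3)=+1, (2|3)=-1; (−1)^{-2·0·1}·(+1)^0·(-1)^-2 = +1.
(5005, 5 / ℚ) ramifies at {7, 13}: a division algebra.

[7, 13]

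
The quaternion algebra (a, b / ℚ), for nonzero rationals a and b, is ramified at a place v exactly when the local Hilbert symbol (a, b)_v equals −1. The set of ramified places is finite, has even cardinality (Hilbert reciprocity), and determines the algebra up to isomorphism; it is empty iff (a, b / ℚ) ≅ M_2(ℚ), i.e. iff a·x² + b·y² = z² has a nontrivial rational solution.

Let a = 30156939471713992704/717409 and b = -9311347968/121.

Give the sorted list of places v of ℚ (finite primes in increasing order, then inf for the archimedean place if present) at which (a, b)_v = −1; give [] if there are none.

[13, 43]

Mod squares: a ≡ 46, b ≡ -68757. Check v ∈ {∞, 2, 3, 7, 11, 13, 23, 41, 43}.
v=∞: 46 > 0 and -68757 < 0  ⇒  (a,b)_∞ = +1.
v=23: a=23^3·(≡13), b=23^2·(≡18) mod 23; (13|23)=+1, (18|23)=+1; (−1)^{3·2·11}·(+1)^2·(+1)^3 = +1.
v=7: a=7^-2·(≡1), b=7^0·(≡4) mod 7; (1|7)=+1, (4|7)=+1; (−1)^{-2·0·3}·(+1)^0·(+1)^-2 = +1.
v=2: v_2(a)=19, v_2(b)=8; units ≡ 7, 3 (mod 8); ε·ε+αω+βω = 1·1+19·1+8·0 ≡ 0  ⇒  (a,b)_2 = +1.
v=41: a=41^2·(≡18), b=41^1·(≡39) mod 41; (18|41)=+1, (39|41)=+1; (−1)^{2·1·20}·(+1)^1·(+1)^2 = +1.
v=13: a=13^2·(≡2), b=13^1·(≡8) mod 13; (2|13)=-1, (8|13)=-1; (−1)^{2·1·6}·(-1)^1·(-1)^2 = -1.
v=43: a=43^2·(≡18), b=43^1·(≡17) mod 43; (18|43)=-1, (17|43)=+1; (−1)^{2·1·21}·(-1)^1·(+1)^2 = -1.
v=3: a=3^2·(≡1), b=3^1·(≡1) mod 3; (1|3)=+1, (1|3)=+1; (−1)^{2·1·1}·(+1)^1·(+1)^2 = +1.
v=11: a=11^-4·(≡6), b=11^-2·(≡1) mod 11; (6|11)=-1, (1|11)=+1; (−1)^{-4·-2·5}·(-1)^-2·(+1)^-4 = +1.
Ram(46, -68757) = {13, 43}; no ℚ_13-point on the conic.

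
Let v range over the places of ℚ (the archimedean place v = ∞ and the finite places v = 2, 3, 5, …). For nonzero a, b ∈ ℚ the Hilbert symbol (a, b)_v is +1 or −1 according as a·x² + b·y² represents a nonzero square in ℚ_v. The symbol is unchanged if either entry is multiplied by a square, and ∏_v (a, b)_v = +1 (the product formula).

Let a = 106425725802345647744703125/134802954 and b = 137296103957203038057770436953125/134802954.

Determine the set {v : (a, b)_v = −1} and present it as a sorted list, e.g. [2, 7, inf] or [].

[17, 29]

(a, b) ≡ (58786, 1547709410) mod (ℚ^×)²; places V = {2, 3, 5, 7, 11, 13, 17, 19, 23, 29, 31, 41, ∞}.
(a,b)_23: α=-2, u≡22; β=-2, v≡5 (mod 23); (22|23)=-1, (5|23)=-1; sign (−1)^0·-1^-2·-1^-2 = +1.
(a,b)_5: α=6, u≡4; β=7, v≡2 (mod 5); (4|5)=+1, (2|5)=-1; sign (−1)^0·+1^7·-1^6 = +1.
(a,b)_19: α=1, u≡4; β=1, v≡12 (mod 19); (4|19)=+1, (12|19)=-1; sign (−1)^1·+1^1·-1^1 = +1.
(a,b)_2: α=-1, β=-1; u≡1, v≡1 (mod 8); ε(u)ε(v)=0·0, αω(v)=-1·0, βω(u)=-1·0; sum ≡ 0  ⇒  +1.
(a,b)_31: α=6, u≡7; β=7, v≡29 (mod 31); (7|31)=+1, (29|31)=-1; sign (−1)^0·+1^7·-1^6 = +1.
(a,b)_17: α=1, u≡11; β=1, v≡16 (mod 17); (11|17)=-1, (16|17)=+1; sign (−1)^0·-1^1·+1^1 = -1.
(a,b)_41: α=2, u≡23; β=3, v≡4 (mod 41); (23|41)=+1, (4|41)=+1; sign (−1)^0·+1^3·+1^2 = +1.
(a,b)_13: α=-1, u≡5; β=-1, v≡11 (mod 13); (5|13)=-1, (11|13)=-1; sign (−1)^0·-1^-1·-1^-1 = +1.
(a,b)_3: α=-4, u≡1; β=-4, v≡2 (mod 3); (1|3)=+1, (2|3)=-1; sign (−1)^0·+1^-4·-1^-4 = +1.
(a,b)_∞: sgn(58786)=+, sgn(1547709410)=+, so +1.
(a,b)_29: α=2, u≡2; β=3, v≡27 (mod 29); (2|29)=-1, (27|29)=-1; sign (−1)^0·-1^3·-1^2 = -1.
(a,b)_11: α=-2, u≡8; β=-2, v≡1 (mod 11); (8|11)=-1, (1|11)=+1; sign (−1)^0·-1^-2·+1^-2 = +1.
(a,b)_7: α=5, u≡6; β=6, v≡1 (mod 7); (6|7)=-1, (1|7)=+1; sign (−1)^0·-1^6·+1^5 = +1.
|Ram(58786, 1547709410)| = 2, even; anisotropic at {17, 29}.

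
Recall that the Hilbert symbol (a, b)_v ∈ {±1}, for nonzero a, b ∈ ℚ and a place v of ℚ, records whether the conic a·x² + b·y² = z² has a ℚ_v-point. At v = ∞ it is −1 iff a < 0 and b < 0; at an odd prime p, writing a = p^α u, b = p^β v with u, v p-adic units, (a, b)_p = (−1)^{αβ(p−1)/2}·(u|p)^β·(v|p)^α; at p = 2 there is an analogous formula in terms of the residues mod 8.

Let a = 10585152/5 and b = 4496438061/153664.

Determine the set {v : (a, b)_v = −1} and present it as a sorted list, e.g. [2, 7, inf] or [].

[43, 47]

(a, b) ≡ (91885, 40549) mod (ℚ^×)²; places V = {2, 3, 5, 7, 17, 23, 37, 41, 43, 47, ∞}.
(a,b)_17: α=1, u≡13; β=0, v≡9 (mod 17); (13|17)=+1, (9|17)=+1; sign (−1)^0·+1^0·+1^1 = +1.
(a,b)_2: α=6, β=-6; u≡5, v≡5 (mod 8); ε(u)ε(v)=0·0, αω(v)=6·1, βω(u)=-6·1; sum ≡ 0  ⇒  +1.
(a,b)_23: α=1, u≡8; β=1, v≡21 (mod 23); (8|23)=+1, (21|23)=-1; sign (−1)^1·+1^1·-1^1 = +1.
(a,b)_37: α=0, u≡31; β=2, v≡30 (mod 37); (31|37)=-1, (30|37)=+1; sign (−1)^0·-1^2·+1^0 = +1.
(a,b)_43: α=0, u≡20; β=1, v≡13 (mod 43); (20|43)=-1, (13|43)=+1; sign (−1)^0·-1^1·+1^0 = -1.
(a,b)_7: α=0, u≡5; β=-4, v≡3 (mod 7); (5|7)=-1, (3|7)=-1; sign (−1)^0·-1^-4·-1^0 = +1.
(a,b)_5: α=-1, u≡2; β=0, v≡4 (mod 5); (2|5)=-1, (4|5)=+1; sign (−1)^0·-1^0·+1^-1 = +1.
(a,b)_41: α=0, u≡20; β=1, v≡20 (mod 41); (20|41)=+1, (20|41)=+1; sign (−1)^0·+1^1·+1^0 = +1.
(a,b)_47: α=1, u≡36; β=0, v≡11 (mod 47); (36|47)=+1, (11|47)=-1; sign (−1)^0·+1^0·-1^1 = -1.
(a,b)_3: α=2, u≡1; β=4, v≡1 (mod 3); (1|3)=+1, (1|3)=+1; sign (−1)^0·+1^4·+1^2 = +1.
(a,b)_∞: sgn(91885)=+, sgn(40549)=+, so +1.
Ram(91885, 40549) = {43, 47}; no ℚ_43-point on the conic.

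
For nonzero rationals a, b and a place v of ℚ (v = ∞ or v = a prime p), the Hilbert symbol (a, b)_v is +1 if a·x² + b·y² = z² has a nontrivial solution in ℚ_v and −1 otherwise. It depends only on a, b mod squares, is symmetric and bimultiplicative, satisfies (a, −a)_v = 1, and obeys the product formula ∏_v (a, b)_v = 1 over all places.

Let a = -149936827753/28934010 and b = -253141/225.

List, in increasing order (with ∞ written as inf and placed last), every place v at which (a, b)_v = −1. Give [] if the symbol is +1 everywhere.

[7, 19, 43, inf]

(a, b) ≡ (-8170, -301) mod (ℚ^×)²; places V = {2, 3, 5, 7, 19, 23, 29, 31, 43, ∞}.
(a,b)_5: α=-1, u≡1; β=-2, v≡1 (mod 5); (1|5)=+1, (1|5)=+1; sign (−1)^0·+1^-2·+1^-1 = +1.
(a,b)_43: α=1, u≡38; β=1, v≡9 (mod 43); (38|43)=+1, (9|43)=+1; sign (−1)^1·+1^1·+1^1 = -1.
(a,b)_29: α=0, u≡15; β=2, v≡14 (mod 29); (15|29)=-1, (14|29)=-1; sign (−1)^0·-1^2·-1^0 = +1.
(a,b)_19: α=3, u≡9; β=0, v≡14 (mod 19); (9|19)=+1, (14|19)=-1; sign (−1)^0·+1^0·-1^3 = -1.
(a,b)_∞: sgn(-8170)=−, sgn(-301)=−, so -1.
(a,b)_23: α=2, u≡4; β=0, v≡19 (mod 23); (4|23)=+1, (19|23)=-1; sign (−1)^0·+1^0·-1^2 = +1.
(a,b)_7: α=-2, u≡3; β=1, v≡6 (mod 7); (3|7)=-1, (6|7)=-1; sign (−1)^0·-1^1·-1^-2 = -1.
(a,b)_3: α=-10, u≡2; β=-2, v≡2 (mod 3); (2|3)=-1, (2|3)=-1; sign (−1)^0·-1^-2·-1^-10 = +1.
(a,b)_31: α=2, u≡5; β=0, v≡20 (mod 31); (5|31)=+1, (20|31)=+1; sign (−1)^0·+1^0·+1^2 = +1.
(a,b)_2: α=-1, β=0; u≡3, v≡3 (mod 8); ε(u)ε(v)=1·1, αω(v)=-1·1, βω(u)=0·1; sum ≡ 0  ⇒  +1.
|Ram(-8170, -301)| = 4, even; anisotropic at {7, 19, 43, ∞}.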